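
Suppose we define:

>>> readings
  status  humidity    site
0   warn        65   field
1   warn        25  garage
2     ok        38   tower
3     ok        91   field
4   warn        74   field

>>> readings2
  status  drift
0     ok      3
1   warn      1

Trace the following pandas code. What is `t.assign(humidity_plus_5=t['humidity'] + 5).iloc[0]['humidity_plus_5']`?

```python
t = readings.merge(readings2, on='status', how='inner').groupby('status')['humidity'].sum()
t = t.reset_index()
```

134

merge on 'status' (how='inner') → 5 rows:
  status  humidity    site  drift
0   warn        65   field      1
1   warn        25  garage      1
2     ok        38   tower      3
3     ok        91   field      3
4   warn        74   field      1
group by status, sum of humidity:
status
ok      129
warn    164
Name: humidity, dtype: int64
reset_index():
  status  humidity
0     ok       129
1   warn       164
add column humidity_plus_5 = t['humidity'] + 5:
  status  humidity  humidity_plus_5
0     ok       129              134
1   warn       164              169
Hence 134.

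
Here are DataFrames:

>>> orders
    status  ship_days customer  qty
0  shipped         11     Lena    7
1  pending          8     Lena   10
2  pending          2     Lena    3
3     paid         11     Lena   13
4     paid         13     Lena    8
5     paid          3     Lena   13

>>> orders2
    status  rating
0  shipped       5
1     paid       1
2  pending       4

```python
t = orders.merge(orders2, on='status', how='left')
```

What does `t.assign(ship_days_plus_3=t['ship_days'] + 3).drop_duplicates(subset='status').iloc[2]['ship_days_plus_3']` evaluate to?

merge on 'status' (how='left') → 6 rows:
    status  ship_days customer  qty  rating
0  shipped         11     Lena    7       5
1  pending          8     Lena   10       4
2  pending          2     Lena    3       4
3     paid         11     Lena   13       1
4     paid         13     Lena    8       1
5     paid          3     Lena   13       1
add column ship_days_plus_3 = t['ship_days'] + 3:
    status  ship_days customer  qty  rating  ship_days_plus_3
0  shipped         11     Lena    7       5                14
1  pending          8     Lena   10       4                11
2  pending          2     Lena    3       4                 5
3     paid         11     Lena   13       1                14
4     paid         13     Lena    8       1                16
5     paid          3     Lena   13       1                 6
drop duplicate status (keep=first):
    status  ship_days customer  qty  rating  ship_days_plus_3
0  shipped         11     Lena    7       5                14
1  pending          8     Lena   10       4                11
3     paid         11     Lena   13       1                14
Reading off the value at position 2, column 'ship_days_plus_3', we get 14.

14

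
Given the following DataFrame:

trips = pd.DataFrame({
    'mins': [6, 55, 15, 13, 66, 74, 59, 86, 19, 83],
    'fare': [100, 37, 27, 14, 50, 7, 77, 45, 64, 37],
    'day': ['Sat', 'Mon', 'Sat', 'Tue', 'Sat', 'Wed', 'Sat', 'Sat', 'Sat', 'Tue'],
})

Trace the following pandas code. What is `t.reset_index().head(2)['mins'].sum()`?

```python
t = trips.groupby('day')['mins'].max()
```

group by day, max of mins:
day
Mon    55
Sat    86
Tue    83
Wed    74
Name: mins, dtype: int64
reset_index():
   day  mins
0  Mon    55
1  Sat    86
2  Tue    83
3  Wed    74
take first 2 rows:
   day  mins
0  Mon    55
1  Sat    86
Finally, sum of column 'mins' = 141.

141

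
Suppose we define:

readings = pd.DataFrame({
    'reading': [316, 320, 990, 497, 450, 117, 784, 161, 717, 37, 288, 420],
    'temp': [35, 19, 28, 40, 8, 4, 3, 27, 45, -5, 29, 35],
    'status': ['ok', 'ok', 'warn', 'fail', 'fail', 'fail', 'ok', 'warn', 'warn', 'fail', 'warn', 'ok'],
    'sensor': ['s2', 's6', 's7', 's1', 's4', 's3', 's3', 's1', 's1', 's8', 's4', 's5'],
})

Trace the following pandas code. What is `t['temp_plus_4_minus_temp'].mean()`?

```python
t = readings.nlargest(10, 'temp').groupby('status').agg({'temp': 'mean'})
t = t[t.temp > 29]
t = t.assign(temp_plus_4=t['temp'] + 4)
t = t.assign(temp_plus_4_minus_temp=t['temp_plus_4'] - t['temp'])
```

4

take 10 rows with largest temp:
    reading  temp status sensor
8       717    45   warn     s1
3       497    40   fail     s1
0       316    35     ok     s2
11      420    35     ok     s5
10      288    29   warn     s4
2       990    28   warn     s7
7       161    27   warn     s1
1       320    19     ok     s6
4       450     8   fail     s4
5       117     4   fail     s3
group by status, mean of temp:
             temp
status           
fail    17.333333
ok      29.666667
warn    32.250000
filter rows where temp > 29:
             temp
status           
ok      29.666667
warn    32.250000
add column temp_plus_4 = t['temp'] + 4:
             temp  temp_plus_4
status                        
ok      29.666667    33.666667
warn    32.250000    36.250000
add column temp_plus_4_minus_temp = t['temp_plus_4'] - t['temp']:
             temp  temp_plus_4  temp_plus_4_minus_temp
status                                                
ok      29.666667    33.666667                     4.0
warn    32.250000    36.250000                     4.0
The mean of column 'temp_plus_4_minus_temp' is 4.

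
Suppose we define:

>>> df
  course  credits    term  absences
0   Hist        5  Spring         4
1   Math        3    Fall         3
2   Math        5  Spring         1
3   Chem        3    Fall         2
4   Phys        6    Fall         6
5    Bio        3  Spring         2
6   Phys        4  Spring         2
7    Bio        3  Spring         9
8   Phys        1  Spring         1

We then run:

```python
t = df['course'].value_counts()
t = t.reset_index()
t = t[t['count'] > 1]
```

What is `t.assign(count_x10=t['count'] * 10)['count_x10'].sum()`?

value_counts of course:
course
Phys    3
Math    2
Bio     2
Hist    1
Chem    1
Name: count, dtype: int64
reset_index():
  course  count
0   Phys      3
1   Math      2
2    Bio      2
3   Hist      1
4   Chem      1
filter rows where count > 1:
  course  count
0   Phys      3
1   Math      2
2    Bio      2
add column count_x10 = t['count'] * 10:
  course  count  count_x10
0   Phys      3         30
1   Math      2         20
2    Bio      2         20
The sum of column 'count_x10' is 70.

70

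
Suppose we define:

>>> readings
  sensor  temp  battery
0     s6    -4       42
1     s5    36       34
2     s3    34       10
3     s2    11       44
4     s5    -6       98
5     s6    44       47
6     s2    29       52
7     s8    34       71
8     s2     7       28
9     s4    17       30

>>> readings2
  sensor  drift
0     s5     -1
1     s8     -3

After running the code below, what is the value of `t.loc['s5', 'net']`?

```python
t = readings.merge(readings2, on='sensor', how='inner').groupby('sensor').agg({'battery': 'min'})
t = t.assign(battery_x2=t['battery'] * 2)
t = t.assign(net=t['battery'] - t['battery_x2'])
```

merge on 'sensor' (how='inner') → 3 rows:
  sensor  temp  battery  drift
0     s5    36       34     -1
1     s5    -6       98     -1
2     s8    34       71     -3
group by sensor, min of battery:
        battery
sensor         
s5           34
s8           71
add column battery_x2 = t['battery'] * 2:
        battery  battery_x2
sensor                     
s5           34          68
s8           71         142
add column net = t['battery'] - t['battery_x2']:
        battery  battery_x2  net
sensor                          
s5           34          68  -34
s8           71         142  -71
Then the value at row 's5', column 'net': -34

-34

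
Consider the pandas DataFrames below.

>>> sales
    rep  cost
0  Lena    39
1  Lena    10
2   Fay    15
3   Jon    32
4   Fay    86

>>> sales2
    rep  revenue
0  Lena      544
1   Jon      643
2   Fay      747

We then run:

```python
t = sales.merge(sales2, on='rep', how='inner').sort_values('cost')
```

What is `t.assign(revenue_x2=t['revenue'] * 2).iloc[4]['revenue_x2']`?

1494

merge on 'rep' (how='inner') → 5 rows:
    rep  cost  revenue
0  Lena    39      544
1  Lena    10      544
2   Fay    15      747
3   Jon    32      643
4   Fay    86      747
sort by cost:
    rep  cost  revenue
1  Lena    10      544
2   Fay    15      747
3   Jon    32      643
0  Lena    39      544
4   Fay    86      747
add column revenue_x2 = t['revenue'] * 2:
    rep  cost  revenue  revenue_x2
1  Lena    10      544        1088
2   Fay    15      747        1494
3   Jon    32      643        1286
0  Lena    39      544        1088
4   Fay    86      747        1494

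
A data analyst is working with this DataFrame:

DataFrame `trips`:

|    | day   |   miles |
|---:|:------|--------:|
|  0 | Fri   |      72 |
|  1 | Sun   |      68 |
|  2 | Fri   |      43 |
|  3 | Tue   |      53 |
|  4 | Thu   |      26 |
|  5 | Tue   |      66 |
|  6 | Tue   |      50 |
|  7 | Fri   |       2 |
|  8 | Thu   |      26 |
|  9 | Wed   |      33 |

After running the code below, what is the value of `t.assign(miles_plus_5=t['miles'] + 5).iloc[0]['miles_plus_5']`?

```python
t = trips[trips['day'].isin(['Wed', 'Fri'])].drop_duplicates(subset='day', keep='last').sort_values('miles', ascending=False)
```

38

filter rows where day in ['Wed', 'Fri']:
   day  miles
0  Fri     72
2  Fri     43
7  Fri      2
9  Wed     33
drop duplicate day (keep=last):
   day  miles
7  Fri      2
9  Wed     33
sort by miles descending:
   day  miles
9  Wed     33
7  Fri      2
add column miles_plus_5 = t['miles'] + 5:
   day  miles  miles_plus_5
9  Wed     33            38
7  Fri      2             7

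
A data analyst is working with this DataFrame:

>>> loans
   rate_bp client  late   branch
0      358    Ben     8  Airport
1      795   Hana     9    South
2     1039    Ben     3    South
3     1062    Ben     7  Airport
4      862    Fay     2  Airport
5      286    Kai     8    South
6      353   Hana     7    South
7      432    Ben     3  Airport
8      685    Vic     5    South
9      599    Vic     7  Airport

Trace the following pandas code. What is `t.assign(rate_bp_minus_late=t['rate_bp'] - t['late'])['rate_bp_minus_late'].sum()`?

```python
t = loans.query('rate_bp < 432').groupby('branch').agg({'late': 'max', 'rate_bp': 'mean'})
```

661.5

filter rows where rate_bp < 432:
   rate_bp client  late   branch
0      358    Ben     8  Airport
5      286    Kai     8    South
6      353   Hana     7    South
group by branch: max(late), mean(rate_bp):
         late  rate_bp
branch                
Airport     8    358.0
South       8    319.5
add column rate_bp_minus_late = t['rate_bp'] - t['late']:
         late  rate_bp  rate_bp_minus_late
branch                                    
Airport     8    358.0               350.0
South       8    319.5               311.5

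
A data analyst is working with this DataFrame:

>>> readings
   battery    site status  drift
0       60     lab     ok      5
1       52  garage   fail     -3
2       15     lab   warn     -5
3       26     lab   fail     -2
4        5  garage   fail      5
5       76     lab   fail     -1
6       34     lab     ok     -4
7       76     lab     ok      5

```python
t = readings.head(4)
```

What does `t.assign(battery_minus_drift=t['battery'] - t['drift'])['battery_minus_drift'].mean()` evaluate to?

take first 4 rows:
   battery    site status  drift
0       60     lab     ok      5
1       52  garage   fail     -3
2       15     lab   warn     -5
3       26     lab   fail     -2
add column battery_minus_drift = t['battery'] - t['drift']:
   battery    site status  drift  battery_minus_drift
0       60     lab     ok      5                   55
1       52  garage   fail     -3                   55
2       15     lab   warn     -5                   20
3       26     lab   fail     -2                   28
Then the mean of column 'battery_minus_drift': 39.5

39.5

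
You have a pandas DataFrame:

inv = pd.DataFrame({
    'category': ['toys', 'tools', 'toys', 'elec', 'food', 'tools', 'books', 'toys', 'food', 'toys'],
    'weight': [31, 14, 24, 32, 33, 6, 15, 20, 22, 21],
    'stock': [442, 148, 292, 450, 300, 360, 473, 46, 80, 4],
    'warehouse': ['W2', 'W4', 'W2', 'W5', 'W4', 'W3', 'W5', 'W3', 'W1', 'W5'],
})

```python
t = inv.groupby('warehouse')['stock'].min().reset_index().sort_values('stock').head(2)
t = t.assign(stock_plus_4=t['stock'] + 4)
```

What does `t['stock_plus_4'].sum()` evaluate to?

58

group by warehouse, min of stock:
warehouse
W1     80
W2    292
W3     46
W4    148
W5      4
Name: stock, dtype: int64
reset_index():
  warehouse  stock
0        W1     80
1        W2    292
2        W3     46
3        W4    148
4        W5      4
sort by stock:
  warehouse  stock
4        W5      4
2        W3     46
0        W1     80
3        W4    148
1        W2    292
take first 2 rows:
  warehouse  stock
4        W5      4
2        W3     46
add column stock_plus_4 = t['stock'] + 4:
  warehouse  stock  stock_plus_4
4        W5      4             8
2        W3     46            50
The sum of column 'stock_plus_4' is 58.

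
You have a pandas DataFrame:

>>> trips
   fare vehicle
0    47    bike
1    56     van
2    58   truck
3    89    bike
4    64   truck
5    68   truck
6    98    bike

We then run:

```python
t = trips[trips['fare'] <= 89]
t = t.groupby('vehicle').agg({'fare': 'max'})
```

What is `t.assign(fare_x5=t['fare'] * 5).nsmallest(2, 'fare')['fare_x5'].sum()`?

620

filter rows where fare <= 89:
   fare vehicle
0    47    bike
1    56     van
2    58   truck
3    89    bike
4    64   truck
5    68   truck
group by vehicle, max of fare:
         fare
vehicle      
bike       89
truck      68
van        56
add column fare_x5 = t['fare'] * 5:
         fare  fare_x5
vehicle               
bike       89      445
truck      68      340
van        56      280
take 2 rows with smallest fare:
         fare  fare_x5
vehicle               
van        56      280
truck      68      340
Finally, sum of column 'fare_x5' = 620.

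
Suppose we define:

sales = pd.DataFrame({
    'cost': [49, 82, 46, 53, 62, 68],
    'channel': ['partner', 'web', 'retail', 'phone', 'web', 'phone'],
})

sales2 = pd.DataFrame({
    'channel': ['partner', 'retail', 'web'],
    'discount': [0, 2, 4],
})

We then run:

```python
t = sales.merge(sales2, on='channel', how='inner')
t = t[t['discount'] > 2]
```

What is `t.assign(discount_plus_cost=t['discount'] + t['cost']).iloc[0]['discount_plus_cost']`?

86

merge on 'channel' (how='inner') → 4 rows:
   cost  channel  discount
0    49  partner         0
1    82      web         4
2    46   retail         2
3    62      web         4
filter rows where discount > 2:
   cost channel  discount
1    82     web         4
3    62     web         4
add column discount_plus_cost = t['discount'] + t['cost']:
   cost channel  discount  discount_plus_cost
1    82     web         4                  86
3    62     web         4                  66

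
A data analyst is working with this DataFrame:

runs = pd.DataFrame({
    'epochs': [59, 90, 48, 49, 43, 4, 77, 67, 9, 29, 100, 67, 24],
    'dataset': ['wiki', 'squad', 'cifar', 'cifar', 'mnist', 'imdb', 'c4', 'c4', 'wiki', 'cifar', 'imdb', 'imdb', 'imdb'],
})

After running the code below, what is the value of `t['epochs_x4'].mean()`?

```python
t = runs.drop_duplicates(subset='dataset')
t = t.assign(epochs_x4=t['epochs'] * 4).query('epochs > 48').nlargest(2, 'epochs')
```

drop duplicate dataset (keep=first):
   epochs dataset
0      59    wiki
1      90   squad
2      48   cifar
4      43   mnist
5       4    imdb
6      77      c4
add column epochs_x4 = t['epochs'] * 4:
   epochs dataset  epochs_x4
0      59    wiki        236
1      90   squad        360
2      48   cifar        192
4      43   mnist        172
5       4    imdb         16
6      77      c4        308
filter rows where epochs > 48:
   epochs dataset  epochs_x4
0      59    wiki        236
1      90   squad        360
6      77      c4        308
take 2 rows with largest epochs:
   epochs dataset  epochs_x4
1      90   squad        360
6      77      c4        308

334.0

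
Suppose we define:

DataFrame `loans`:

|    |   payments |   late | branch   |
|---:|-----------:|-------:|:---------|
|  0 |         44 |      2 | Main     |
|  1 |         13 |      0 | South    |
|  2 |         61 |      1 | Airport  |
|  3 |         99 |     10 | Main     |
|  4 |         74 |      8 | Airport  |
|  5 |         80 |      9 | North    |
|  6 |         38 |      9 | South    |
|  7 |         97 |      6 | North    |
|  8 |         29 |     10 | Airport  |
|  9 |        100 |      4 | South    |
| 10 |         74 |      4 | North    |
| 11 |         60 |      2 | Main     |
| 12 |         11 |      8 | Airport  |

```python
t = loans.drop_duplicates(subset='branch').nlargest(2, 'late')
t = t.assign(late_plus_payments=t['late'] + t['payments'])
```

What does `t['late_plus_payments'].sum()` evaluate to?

drop duplicate branch (keep=first):
   payments  late   branch
0        44     2     Main
1        13     0    South
2        61     1  Airport
5        80     9    North
take 2 rows with largest late:
   payments  late branch
5        80     9  North
0        44     2   Main
add column late_plus_payments = t['late'] + t['payments']:
   payments  late branch  late_plus_payments
5        80     9  North                  89
0        44     2   Main                  46
Reading off the sum of column 'late_plus_payments', we get 135.

135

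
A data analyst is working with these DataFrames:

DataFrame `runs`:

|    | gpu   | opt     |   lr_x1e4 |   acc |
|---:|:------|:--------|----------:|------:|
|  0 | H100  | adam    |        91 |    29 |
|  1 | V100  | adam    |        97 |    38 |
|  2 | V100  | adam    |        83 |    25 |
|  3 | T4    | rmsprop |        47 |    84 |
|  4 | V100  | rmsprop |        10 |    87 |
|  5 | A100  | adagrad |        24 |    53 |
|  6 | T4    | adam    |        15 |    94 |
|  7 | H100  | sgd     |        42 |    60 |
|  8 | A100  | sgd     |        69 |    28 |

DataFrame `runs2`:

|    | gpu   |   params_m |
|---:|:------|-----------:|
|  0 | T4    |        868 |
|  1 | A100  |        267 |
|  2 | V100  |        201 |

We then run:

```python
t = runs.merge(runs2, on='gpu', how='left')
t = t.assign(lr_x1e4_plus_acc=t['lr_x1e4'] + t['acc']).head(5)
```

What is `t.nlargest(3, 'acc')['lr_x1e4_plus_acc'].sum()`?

363

merge on 'gpu' (how='left') → 9 rows:
    gpu      opt  lr_x1e4  acc  params_m
0  H100     adam       91   29       NaN
1  V100     adam       97   38     201.0
2  V100     adam       83   25     201.0
3    T4  rmsprop       47   84     868.0
4  V100  rmsprop       10   87     201.0
5  A100  adagrad       24   53     267.0
6    T4     adam       15   94     868.0
7  H100      sgd       42   60       NaN
8  A100      sgd       69   28     267.0
add column lr_x1e4_plus_acc = t['lr_x1e4'] + t['acc']:
    gpu      opt  lr_x1e4  acc  params_m  lr_x1e4_plus_acc
0  H100     adam       91   29       NaN               120
1  V100     adam       97   38     201.0               135
2  V100     adam       83   25     201.0               108
3    T4  rmsprop       47   84     868.0               131
4  V100  rmsprop       10   87     201.0                97
5  A100  adagrad       24   53     267.0                77
6    T4     adam       15   94     868.0               109
7  H100      sgd       42   60       NaN               102
8  A100      sgd       69   28     267.0                97
take first 5 rows:
    gpu      opt  lr_x1e4  acc  params_m  lr_x1e4_plus_acc
0  H100     adam       91   29       NaN               120
1  V100     adam       97   38     201.0               135
2  V100     adam       83   25     201.0               108
3    T4  rmsprop       47   84     868.0               131
4  V100  rmsprop       10   87     201.0                97
take 3 rows with largest acc:
    gpu      opt  lr_x1e4  acc  params_m  lr_x1e4_plus_acc
4  V100  rmsprop       10   87     201.0                97
3    T4  rmsprop       47   84     868.0               131
1  V100     adam       97   38     201.0               135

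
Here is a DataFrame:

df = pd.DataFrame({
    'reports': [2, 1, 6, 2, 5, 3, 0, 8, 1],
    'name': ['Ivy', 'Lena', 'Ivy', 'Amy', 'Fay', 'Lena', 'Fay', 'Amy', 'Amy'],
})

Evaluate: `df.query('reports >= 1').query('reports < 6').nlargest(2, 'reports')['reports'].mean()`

filter rows where reports >= 1:
   reports  name
0        2   Ivy
1        1  Lena
2        6   Ivy
3        2   Amy
4        5   Fay
5        3  Lena
7        8   Amy
8        1   Amy
filter rows where reports < 6:
   reports  name
0        2   Ivy
1        1  Lena
3        2   Amy
4        5   Fay
5        3  Lena
8        1   Amy
take 2 rows with largest reports:
   reports  name
4        5   Fay
5        3  Lena
Taking the mean of column 'reports' gives 4.0.

4.0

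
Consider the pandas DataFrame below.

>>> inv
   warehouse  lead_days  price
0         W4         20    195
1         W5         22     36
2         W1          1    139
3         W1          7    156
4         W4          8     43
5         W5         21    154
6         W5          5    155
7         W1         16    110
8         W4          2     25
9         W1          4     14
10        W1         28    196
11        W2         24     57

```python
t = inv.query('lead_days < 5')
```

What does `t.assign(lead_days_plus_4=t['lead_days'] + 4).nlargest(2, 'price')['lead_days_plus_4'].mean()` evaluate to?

5.5

filter rows where lead_days < 5:
  warehouse  lead_days  price
2        W1          1    139
8        W4          2     25
9        W1          4     14
add column lead_days_plus_4 = t['lead_days'] + 4:
  warehouse  lead_days  price  lead_days_plus_4
2        W1          1    139                 5
8        W4          2     25                 6
9        W1          4     14                 8
take 2 rows with largest price:
  warehouse  lead_days  price  lead_days_plus_4
2        W1          1    139                 5
8        W4          2     25                 6
The mean of column 'lead_days_plus_4' is 5.5.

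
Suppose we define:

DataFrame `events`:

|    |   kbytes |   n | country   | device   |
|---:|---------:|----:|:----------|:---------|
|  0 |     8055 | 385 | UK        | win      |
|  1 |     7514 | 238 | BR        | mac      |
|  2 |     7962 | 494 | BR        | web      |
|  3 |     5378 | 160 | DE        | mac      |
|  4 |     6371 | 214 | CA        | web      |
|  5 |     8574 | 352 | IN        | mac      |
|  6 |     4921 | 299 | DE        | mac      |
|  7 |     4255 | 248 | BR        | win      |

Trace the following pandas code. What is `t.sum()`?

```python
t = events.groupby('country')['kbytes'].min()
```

32176

group by country, min of kbytes:
country
BR    4255
CA    6371
DE    4921
IN    8574
UK    8055
Name: kbytes, dtype: int64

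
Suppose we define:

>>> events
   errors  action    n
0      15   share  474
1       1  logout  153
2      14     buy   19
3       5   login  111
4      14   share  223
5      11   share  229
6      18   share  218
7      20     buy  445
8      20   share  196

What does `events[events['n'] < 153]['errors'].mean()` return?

filter rows where n < 153:
   errors action    n
2      14    buy   19
3       5  login  111
Finally, mean of column 'errors' = 9.5.

9.5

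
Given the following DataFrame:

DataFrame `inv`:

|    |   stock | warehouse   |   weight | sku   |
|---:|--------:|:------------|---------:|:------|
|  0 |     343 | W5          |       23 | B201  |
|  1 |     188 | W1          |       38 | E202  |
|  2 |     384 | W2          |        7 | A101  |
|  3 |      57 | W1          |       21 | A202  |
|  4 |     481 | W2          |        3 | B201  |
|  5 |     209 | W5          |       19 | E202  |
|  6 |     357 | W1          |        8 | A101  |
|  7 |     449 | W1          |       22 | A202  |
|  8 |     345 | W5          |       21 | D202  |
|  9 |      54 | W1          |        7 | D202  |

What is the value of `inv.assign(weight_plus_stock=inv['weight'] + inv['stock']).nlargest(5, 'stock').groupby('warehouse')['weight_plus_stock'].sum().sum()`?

2077

add column weight_plus_stock = inv['weight'] + inv['stock']:
   stock warehouse  weight   sku  weight_plus_stock
0    343        W5      23  B201                366
1    188        W1      38  E202                226
2    384        W2       7  A101                391
3     57        W1      21  A202                 78
4    481        W2       3  B201                484
5    209        W5      19  E202                228
6    357        W1       8  A101                365
7    449        W1      22  A202                471
8    345        W5      21  D202                366
9     54        W1       7  D202                 61
take 5 rows with largest stock:
   stock warehouse  weight   sku  weight_plus_stock
4    481        W2       3  B201                484
7    449        W1      22  A202                471
2    384        W2       7  A101                391
6    357        W1       8  A101                365
8    345        W5      21  D202                366
group by warehouse, sum of weight_plus_stock:
warehouse
W1    836
W2    875
W5    366
Name: weight_plus_stock, dtype: int64
So sum() = 2077.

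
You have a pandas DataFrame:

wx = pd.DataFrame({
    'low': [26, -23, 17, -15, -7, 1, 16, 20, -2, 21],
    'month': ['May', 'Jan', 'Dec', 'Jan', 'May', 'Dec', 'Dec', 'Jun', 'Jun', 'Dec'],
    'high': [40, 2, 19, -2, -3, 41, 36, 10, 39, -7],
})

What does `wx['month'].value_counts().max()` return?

value_counts of month:
month
Dec    4
May    2
Jan    2
Jun    2
Name: count, dtype: int64
Reading off the max of the resulting series, we get 4.

4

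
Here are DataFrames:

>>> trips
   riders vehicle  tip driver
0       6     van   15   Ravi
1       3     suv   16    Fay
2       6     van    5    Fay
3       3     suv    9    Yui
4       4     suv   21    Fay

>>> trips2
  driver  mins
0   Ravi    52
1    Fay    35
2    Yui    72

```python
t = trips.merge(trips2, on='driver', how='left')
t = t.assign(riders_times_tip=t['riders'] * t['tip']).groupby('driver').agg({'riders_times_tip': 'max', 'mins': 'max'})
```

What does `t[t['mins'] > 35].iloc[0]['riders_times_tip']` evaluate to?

merge on 'driver' (how='left') → 5 rows:
   riders vehicle  tip driver  mins
0       6     van   15   Ravi    52
1       3     suv   16    Fay    35
2       6     van    5    Fay    35
3       3     suv    9    Yui    72
4       4     suv   21    Fay    35
add column riders_times_tip = t['riders'] * t['tip']:
   riders vehicle  tip driver  mins  riders_times_tip
0       6     van   15   Ravi    52                90
1       3     suv   16    Fay    35                48
2       6     van    5    Fay    35                30
3       3     suv    9    Yui    72                27
4       4     suv   21    Fay    35                84
group by driver: max(riders_times_tip), max(mins):
        riders_times_tip  mins
driver                        
Fay                   84    35
Ravi                  90    52
Yui                   27    72
filter rows where mins > 35:
        riders_times_tip  mins
driver                        
Ravi                  90    52
Yui                   27    72

90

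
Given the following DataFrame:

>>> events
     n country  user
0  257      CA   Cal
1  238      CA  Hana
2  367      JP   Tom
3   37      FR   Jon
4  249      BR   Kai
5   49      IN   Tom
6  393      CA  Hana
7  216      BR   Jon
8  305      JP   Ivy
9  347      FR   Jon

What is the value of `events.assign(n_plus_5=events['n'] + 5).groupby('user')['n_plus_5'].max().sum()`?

1948

add column n_plus_5 = events['n'] + 5:
     n country  user  n_plus_5
0  257      CA   Cal       262
1  238      CA  Hana       243
2  367      JP   Tom       372
3   37      FR   Jon        42
4  249      BR   Kai       254
5   49      IN   Tom        54
6  393      CA  Hana       398
7  216      BR   Jon       221
8  305      JP   Ivy       310
9  347      FR   Jon       352
group by user, max of n_plus_5:
user
Cal     262
Hana    398
Ivy     310
Jon     352
Kai     254
Tom     372
Name: n_plus_5, dtype: int64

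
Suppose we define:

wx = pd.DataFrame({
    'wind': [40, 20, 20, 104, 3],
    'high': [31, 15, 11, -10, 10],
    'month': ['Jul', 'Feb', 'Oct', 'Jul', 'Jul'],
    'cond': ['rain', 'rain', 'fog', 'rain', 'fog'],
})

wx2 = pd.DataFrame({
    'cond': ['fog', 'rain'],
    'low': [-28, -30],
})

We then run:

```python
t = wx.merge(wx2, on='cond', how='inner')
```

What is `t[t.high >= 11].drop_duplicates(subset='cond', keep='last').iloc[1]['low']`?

merge on 'cond' (how='inner') → 5 rows:
   wind  high month  cond  low
0    40    31   Jul  rain  -30
1    20    15   Feb  rain  -30
2    20    11   Oct   fog  -28
3   104   -10   Jul  rain  -30
4     3    10   Jul   fog  -28
filter rows where high >= 11:
   wind  high month  cond  low
0    40    31   Jul  rain  -30
1    20    15   Feb  rain  -30
2    20    11   Oct   fog  -28
drop duplicate cond (keep=last):
   wind  high month  cond  low
1    20    15   Feb  rain  -30
2    20    11   Oct   fog  -28
The value at position 1, column 'low' is -28.

-28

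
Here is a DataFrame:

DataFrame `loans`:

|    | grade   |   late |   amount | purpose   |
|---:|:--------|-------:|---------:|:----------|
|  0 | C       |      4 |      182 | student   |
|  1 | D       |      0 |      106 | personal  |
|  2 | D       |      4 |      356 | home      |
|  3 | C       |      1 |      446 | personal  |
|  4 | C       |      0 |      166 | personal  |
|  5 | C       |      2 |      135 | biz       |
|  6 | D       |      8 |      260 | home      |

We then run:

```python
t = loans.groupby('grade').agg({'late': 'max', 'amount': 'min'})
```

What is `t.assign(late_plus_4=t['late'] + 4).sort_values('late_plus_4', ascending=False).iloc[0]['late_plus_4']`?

group by grade: max(late), min(amount):
       late  amount
grade              
C         4     135
D         8     106
add column late_plus_4 = t['late'] + 4:
       late  amount  late_plus_4
grade                           
C         4     135            8
D         8     106           12
sort by late_plus_4 descending:
       late  amount  late_plus_4
grade                           
D         8     106           12
C         4     135            8

12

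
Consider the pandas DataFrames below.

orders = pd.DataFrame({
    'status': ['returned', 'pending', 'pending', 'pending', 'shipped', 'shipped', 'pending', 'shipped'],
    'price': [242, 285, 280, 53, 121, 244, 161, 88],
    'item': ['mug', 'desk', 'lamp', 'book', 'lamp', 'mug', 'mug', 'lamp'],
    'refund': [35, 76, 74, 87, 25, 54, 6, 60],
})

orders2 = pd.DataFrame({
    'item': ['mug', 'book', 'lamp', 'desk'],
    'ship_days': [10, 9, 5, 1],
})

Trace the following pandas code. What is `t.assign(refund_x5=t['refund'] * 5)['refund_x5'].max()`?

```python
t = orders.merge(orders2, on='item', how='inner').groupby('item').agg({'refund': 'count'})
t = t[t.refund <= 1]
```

merge on 'item' (how='inner') → 8 rows:
     status  price  item  refund  ship_days
0  returned    242   mug      35         10
1   pending    285  desk      76          1
2   pending    280  lamp      74          5
3   pending     53  book      87          9
4   shipped    121  lamp      25          5
5   shipped    244   mug      54         10
6   pending    161   mug       6         10
7   shipped     88  lamp      60          5
group by item, count of refund:
      refund
item        
book       1
desk       1
lamp       3
mug        3
filter rows where refund <= 1:
      refund
item        
book       1
desk       1
add column refund_x5 = t['refund'] * 5:
      refund  refund_x5
item                   
book       1          5
desk       1          5
Then the max of column 'refund_x5': 5

5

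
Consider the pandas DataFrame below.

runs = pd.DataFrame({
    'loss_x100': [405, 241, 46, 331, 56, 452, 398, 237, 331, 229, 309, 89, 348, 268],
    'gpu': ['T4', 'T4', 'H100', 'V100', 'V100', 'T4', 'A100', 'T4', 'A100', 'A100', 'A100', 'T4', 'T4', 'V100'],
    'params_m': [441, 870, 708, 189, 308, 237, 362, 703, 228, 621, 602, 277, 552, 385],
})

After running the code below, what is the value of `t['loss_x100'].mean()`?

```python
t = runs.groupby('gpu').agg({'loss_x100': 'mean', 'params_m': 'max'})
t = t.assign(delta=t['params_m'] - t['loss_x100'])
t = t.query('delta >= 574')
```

170.666666667

group by gpu: mean(loss_x100), max(params_m):
       loss_x100  params_m
gpu                       
A100  316.750000       621
H100   46.000000       708
T4    295.333333       870
V100  218.333333       385
add column delta = t['params_m'] - t['loss_x100']:
       loss_x100  params_m       delta
gpu                                   
A100  316.750000       621  304.250000
H100   46.000000       708  662.000000
T4    295.333333       870  574.666667
V100  218.333333       385  166.666667
filter rows where delta >= 574:
       loss_x100  params_m       delta
gpu                                   
H100   46.000000       708  662.000000
T4    295.333333       870  574.666667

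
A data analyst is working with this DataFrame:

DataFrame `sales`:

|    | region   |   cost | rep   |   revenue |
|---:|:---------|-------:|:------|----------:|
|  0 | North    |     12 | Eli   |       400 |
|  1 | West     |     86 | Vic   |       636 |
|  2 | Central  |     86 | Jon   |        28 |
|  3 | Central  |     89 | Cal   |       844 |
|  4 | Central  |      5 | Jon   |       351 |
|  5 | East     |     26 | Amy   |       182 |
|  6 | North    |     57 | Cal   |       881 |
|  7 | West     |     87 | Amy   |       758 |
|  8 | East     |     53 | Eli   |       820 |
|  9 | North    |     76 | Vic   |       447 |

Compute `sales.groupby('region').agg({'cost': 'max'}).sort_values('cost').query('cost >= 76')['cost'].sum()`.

252

group by region, max of cost:
         cost
region       
Central    89
East       53
North      76
West       87
sort by cost:
         cost
region       
East       53
North      76
West       87
Central    89
filter rows where cost >= 76:
         cost
region       
North      76
West       87
Central    89
Reading off the sum of column 'cost', we get 252.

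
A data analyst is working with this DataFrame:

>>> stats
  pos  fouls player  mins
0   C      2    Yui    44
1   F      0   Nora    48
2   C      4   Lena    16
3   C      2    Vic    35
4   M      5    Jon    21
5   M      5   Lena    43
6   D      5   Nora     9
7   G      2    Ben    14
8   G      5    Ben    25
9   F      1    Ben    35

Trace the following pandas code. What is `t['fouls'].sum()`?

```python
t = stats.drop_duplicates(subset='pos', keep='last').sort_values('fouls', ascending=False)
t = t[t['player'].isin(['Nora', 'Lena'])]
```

10

drop duplicate pos (keep=last):
  pos  fouls player  mins
3   C      2    Vic    35
5   M      5   Lena    43
6   D      5   Nora     9
8   G      5    Ben    25
9   F      1    Ben    35
sort by fouls descending:
  pos  fouls player  mins
5   M      5   Lena    43
6   D      5   Nora     9
8   G      5    Ben    25
3   C      2    Vic    35
9   F      1    Ben    35
filter rows where player in ['Nora', 'Lena']:
  pos  fouls player  mins
5   M      5   Lena    43
6   D      5   Nora     9
Taking the sum of column 'fouls' gives 10.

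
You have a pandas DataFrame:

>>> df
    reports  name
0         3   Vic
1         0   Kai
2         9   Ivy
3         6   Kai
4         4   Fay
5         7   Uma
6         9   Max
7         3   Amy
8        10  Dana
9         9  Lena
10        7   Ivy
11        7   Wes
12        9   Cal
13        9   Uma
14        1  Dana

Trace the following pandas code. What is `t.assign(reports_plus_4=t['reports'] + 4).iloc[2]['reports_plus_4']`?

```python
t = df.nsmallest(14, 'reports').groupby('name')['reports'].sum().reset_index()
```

5

take 14 rows with smallest reports:
    reports  name
1         0   Kai
14        1  Dana
0         3   Vic
7         3   Amy
4         4   Fay
3         6   Kai
5         7   Uma
10        7   Ivy
11        7   Wes
2         9   Ivy
6         9   Max
9         9  Lena
12        9   Cal
13        9   Uma
group by name, sum of reports:
name
Amy      3
Cal      9
Dana     1
Fay      4
Ivy     16
Kai      6
Lena     9
Max      9
Uma     16
Vic      3
Wes      7
Name: reports, dtype: int64
reset_index():
    name  reports
0    Amy        3
1    Cal        9
2   Dana        1
3    Fay        4
4    Ivy       16
5    Kai        6
6   Lena        9
7    Max        9
8    Uma       16
9    Vic        3
10   Wes        7
add column reports_plus_4 = t['reports'] + 4:
    name  reports  reports_plus_4
0    Amy        3               7
1    Cal        9              13
2   Dana        1               5
3    Fay        4               8
4    Ivy       16              20
5    Kai        6              10
6   Lena        9              13
7    Max        9              13
8    Uma       16              20
9    Vic        3               7
10   Wes        7              11
Then the value at position 2, column 'reports_plus_4': 5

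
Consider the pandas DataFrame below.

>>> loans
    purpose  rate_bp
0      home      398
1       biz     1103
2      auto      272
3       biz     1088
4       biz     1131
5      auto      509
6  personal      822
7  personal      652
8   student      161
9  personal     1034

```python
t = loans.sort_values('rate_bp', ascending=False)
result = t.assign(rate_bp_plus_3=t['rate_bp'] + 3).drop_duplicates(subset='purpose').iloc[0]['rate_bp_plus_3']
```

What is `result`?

1134

sort by rate_bp descending:
    purpose  rate_bp
4       biz     1131
1       biz     1103
3       biz     1088
9  personal     1034
6  personal      822
7  personal      652
5      auto      509
0      home      398
2      auto      272
8   student      161
add column rate_bp_plus_3 = t['rate_bp'] + 3:
    purpose  rate_bp  rate_bp_plus_3
4       biz     1131            1134
1       biz     1103            1106
3       biz     1088            1091
9  personal     1034            1037
6  personal      822             825
7  personal      652             655
5      auto      509             512
0      home      398             401
2      auto      272             275
8   student      161             164
drop duplicate purpose (keep=first):
    purpose  rate_bp  rate_bp_plus_3
4       biz     1131            1134
9  personal     1034            1037
5      auto      509             512
0      home      398             401
8   student      161             164
Hence 1134.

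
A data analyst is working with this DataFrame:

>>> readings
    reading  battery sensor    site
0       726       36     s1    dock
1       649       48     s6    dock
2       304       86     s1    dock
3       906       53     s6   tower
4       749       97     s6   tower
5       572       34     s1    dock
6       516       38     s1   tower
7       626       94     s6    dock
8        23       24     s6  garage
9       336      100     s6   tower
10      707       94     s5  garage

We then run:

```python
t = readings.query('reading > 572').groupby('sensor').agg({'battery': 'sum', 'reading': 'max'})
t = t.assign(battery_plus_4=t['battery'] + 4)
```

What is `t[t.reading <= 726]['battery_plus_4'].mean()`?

filter rows where reading > 572:
    reading  battery sensor    site
0       726       36     s1    dock
1       649       48     s6    dock
3       906       53     s6   tower
4       749       97     s6   tower
7       626       94     s6    dock
10      707       94     s5  garage
group by sensor: sum(battery), max(reading):
        battery  reading
sensor                  
s1           36      726
s5           94      707
s6          292      906
add column battery_plus_4 = t['battery'] + 4:
        battery  reading  battery_plus_4
sensor                                  
s1           36      726              40
s5           94      707              98
s6          292      906             296
filter rows where reading <= 726:
        battery  reading  battery_plus_4
sensor                                  
s1           36      726              40
s5           94      707              98
Reading off the mean of column 'battery_plus_4', we get 69.0.

69.0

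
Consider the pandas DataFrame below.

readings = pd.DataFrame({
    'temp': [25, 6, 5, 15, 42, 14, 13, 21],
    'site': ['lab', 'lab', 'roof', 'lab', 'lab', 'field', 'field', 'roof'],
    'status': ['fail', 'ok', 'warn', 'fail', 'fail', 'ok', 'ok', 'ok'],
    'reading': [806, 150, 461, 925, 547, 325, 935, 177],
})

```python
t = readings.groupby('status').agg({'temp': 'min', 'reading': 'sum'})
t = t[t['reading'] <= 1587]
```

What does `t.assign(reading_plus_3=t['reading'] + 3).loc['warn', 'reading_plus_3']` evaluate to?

group by status: min(temp), sum(reading):
        temp  reading
status               
fail      15     2278
ok         6     1587
warn       5      461
filter rows where reading <= 1587:
        temp  reading
status               
ok         6     1587
warn       5      461
add column reading_plus_3 = t['reading'] + 3:
        temp  reading  reading_plus_3
status                               
ok         6     1587            1590
warn       5      461             464
Taking the value at row 'warn', column 'reading_plus_3' gives 464.

464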